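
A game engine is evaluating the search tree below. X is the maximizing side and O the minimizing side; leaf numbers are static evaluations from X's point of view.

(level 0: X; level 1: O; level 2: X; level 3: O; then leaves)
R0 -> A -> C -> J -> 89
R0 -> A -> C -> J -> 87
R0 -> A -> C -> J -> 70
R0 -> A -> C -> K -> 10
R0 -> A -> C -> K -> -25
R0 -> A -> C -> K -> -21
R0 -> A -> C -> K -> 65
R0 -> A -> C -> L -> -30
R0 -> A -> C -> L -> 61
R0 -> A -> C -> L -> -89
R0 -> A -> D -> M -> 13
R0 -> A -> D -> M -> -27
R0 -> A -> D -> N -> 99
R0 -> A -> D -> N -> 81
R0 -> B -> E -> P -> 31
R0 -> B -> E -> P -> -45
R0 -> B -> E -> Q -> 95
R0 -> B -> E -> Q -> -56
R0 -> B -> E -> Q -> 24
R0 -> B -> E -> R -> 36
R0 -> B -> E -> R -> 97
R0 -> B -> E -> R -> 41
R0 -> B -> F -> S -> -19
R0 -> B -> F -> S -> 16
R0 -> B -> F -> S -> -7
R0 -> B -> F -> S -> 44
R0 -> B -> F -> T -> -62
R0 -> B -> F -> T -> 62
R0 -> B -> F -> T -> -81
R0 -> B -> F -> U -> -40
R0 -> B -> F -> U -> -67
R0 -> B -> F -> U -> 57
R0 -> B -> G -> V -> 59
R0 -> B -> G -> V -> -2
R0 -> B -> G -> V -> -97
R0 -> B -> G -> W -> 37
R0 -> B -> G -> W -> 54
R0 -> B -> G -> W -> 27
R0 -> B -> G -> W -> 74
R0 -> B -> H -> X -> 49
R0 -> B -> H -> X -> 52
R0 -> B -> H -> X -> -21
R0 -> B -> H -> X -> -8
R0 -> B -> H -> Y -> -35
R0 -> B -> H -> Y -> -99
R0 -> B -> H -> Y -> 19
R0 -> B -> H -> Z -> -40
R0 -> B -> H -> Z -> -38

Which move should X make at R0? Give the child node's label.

A

J (O): min(89, 87, 70) = 70
K (O): min(10, -25, -21, 65) = -25
L (O): min(-30, 61, -89) = -89
C (X): max(70, -25, -89) = 70
M (O): min(13, -27) = -27
N (O): min(99, 81) = 81
D (X): max(-27, 81) = 81
A (O): min(70, 81) = 70
P (O): min(31, -45) = -45
Q (O): min(95, -56, 24) = -56
R (O): min(36, 97, 41) = 36
E (X): max(-45, -56, 36) = 36
S (O): min(-19, 16, -7, 44) = -19
T (O): min(-62, 62, -81) = -81
U (O): min(-40, -67, 57) = -67
F (X): max(-19, -81, -67) = -19
V (O): min(59, -2, -97) = -97
W (O): min(37, 54, 27, 74) = 27
G (X): max(-97, 27) = 27
X (O): min(49, 52, -21, -8) = -21
Y (O): min(-35, -99, 19) = -99
Z (O): min(-40, -38) = -40
H (X): max(-21, -99, -40) = -21
B (O): min(36, -19, 27, -21) = -21
R0 (X): max(70, -21) = 70
X at R0 wants the highest of {A=70, B=-21}, so chooses A.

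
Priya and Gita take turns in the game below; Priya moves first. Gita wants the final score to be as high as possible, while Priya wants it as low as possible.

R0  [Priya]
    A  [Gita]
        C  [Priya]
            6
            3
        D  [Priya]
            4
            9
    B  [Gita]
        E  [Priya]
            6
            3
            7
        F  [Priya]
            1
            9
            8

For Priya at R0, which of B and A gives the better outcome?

E (Priya): min(6, 3, 7) = 3
F (Priya): min(1, 9, 8) = 1
B (Gita): max(3, 1) = 3
C (Priya): min(6, 3) = 3
D (Priya): min(4, 9) = 4
A (Gita): max(3, 4) = 4
Priya prefers the lower value; B=3, A=4. B is better since 3 < 4.

B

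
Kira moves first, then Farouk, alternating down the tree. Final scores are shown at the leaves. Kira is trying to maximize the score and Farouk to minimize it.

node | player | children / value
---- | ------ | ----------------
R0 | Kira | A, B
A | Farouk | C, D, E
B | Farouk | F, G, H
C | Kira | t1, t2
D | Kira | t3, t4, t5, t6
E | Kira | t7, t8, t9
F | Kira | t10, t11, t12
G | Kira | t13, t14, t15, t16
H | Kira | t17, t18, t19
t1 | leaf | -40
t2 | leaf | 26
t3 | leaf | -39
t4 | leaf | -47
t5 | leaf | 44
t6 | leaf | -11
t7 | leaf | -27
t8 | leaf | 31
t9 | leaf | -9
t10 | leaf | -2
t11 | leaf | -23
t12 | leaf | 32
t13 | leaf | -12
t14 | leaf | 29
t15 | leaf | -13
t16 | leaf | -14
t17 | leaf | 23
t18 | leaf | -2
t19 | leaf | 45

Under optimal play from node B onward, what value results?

29

F (Kira): max(-2, -23, 32) = 32
G (Kira): max(-12, 29, -13, -14) = 29
H (Kira): max(23, -2, 45) = 45
B (Farouk): min(32, 29, 45) = 29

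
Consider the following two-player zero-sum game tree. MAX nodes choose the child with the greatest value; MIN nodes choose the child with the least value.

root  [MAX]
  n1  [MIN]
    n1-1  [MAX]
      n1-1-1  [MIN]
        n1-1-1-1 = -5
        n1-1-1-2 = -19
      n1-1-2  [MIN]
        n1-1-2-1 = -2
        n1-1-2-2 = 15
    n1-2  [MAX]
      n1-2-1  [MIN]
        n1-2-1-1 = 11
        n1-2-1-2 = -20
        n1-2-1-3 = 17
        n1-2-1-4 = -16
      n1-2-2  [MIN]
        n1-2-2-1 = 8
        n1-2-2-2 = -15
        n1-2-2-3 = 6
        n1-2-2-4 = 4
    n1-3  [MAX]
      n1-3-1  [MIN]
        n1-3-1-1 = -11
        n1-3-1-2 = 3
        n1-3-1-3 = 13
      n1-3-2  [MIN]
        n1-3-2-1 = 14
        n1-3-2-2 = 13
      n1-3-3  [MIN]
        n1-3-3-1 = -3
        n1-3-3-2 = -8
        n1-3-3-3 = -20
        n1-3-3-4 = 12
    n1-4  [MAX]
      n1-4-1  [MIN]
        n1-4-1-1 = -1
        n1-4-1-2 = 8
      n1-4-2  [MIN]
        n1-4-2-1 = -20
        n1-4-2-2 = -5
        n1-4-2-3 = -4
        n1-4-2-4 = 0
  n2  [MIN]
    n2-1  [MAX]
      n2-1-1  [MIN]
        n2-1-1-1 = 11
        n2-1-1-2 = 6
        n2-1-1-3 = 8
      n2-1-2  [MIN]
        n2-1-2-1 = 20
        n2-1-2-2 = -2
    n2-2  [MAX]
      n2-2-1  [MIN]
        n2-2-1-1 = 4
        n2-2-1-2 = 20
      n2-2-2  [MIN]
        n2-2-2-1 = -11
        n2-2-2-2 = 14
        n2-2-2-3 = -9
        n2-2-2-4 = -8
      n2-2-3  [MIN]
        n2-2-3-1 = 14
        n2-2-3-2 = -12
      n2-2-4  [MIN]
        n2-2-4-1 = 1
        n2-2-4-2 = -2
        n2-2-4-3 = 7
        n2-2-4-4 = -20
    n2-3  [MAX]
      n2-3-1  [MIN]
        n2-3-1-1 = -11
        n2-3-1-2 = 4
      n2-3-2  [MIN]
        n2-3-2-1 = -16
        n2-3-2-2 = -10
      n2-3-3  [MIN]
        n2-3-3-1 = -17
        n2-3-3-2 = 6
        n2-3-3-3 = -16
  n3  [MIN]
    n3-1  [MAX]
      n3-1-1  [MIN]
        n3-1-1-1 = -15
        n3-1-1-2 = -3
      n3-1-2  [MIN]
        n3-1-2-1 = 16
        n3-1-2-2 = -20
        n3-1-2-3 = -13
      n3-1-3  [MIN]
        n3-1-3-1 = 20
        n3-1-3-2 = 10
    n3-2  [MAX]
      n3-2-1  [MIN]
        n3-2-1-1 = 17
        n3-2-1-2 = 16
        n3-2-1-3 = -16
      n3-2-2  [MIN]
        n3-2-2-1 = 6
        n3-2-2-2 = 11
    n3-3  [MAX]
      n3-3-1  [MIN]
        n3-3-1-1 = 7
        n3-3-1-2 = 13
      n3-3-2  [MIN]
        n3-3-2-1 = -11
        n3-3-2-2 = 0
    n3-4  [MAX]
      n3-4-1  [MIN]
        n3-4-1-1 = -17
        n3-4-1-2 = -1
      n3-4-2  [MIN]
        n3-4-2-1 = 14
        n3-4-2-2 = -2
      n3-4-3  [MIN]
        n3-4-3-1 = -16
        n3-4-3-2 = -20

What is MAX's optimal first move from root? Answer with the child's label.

n1-1-1 (MIN): min(-5, -19) = -19
n1-1-2 (MIN): min(-2, 15) = -2
n1-1 (MAX): max(-19, -2) = -2
n1-2-1 (MIN): min(11, -20, 17, -16) = -20
n1-2-2 (MIN): min(8, -15, 6, 4) = -15
n1-2 (MAX): max(-20, -15) = -15
n1-3-1 (MIN): min(-11, 3, 13) = -11
n1-3-2 (MIN): min(14, 13) = 13
n1-3-3 (MIN): min(-3, -8, -20, 12) = -20
n1-3 (MAX): max(-11, 13, -20) = 13
n1-4-1 (MIN): min(-1, 8) = -1
n1-4-2 (MIN): min(-20, -5, -4, 0) = -20
n1-4 (MAX): max(-1, -20) = -1
n1 (MIN): min(-2, -15, 13, -1) = -15
n2-1-1 (MIN): min(11, 6, 8) = 6
n2-1-2 (MIN): min(20, -2) = -2
n2-1 (MAX): max(6, -2) = 6
n2-2-1 (MIN): min(4, 20) = 4
n2-2-2 (MIN): min(-11, 14, -9, -8) = -11
n2-2-3 (MIN): min(14, -12) = -12
n2-2-4 (MIN): min(1, -2, 7, -20) = -20
n2-2 (MAX): max(4, -11, -12, -20) = 4
n2-3-1 (MIN): min(-11, 4) = -11
n2-3-2 (MIN): min(-16, -10) = -16
n2-3-3 (MIN): min(-17, 6, -16) = -17
n2-3 (MAX): max(-11, -16, -17) = -11
n2 (MIN): min(6, 4, -11) = -11
n3-1-1 (MIN): min(-15, -3) = -15
n3-1-2 (MIN): min(16, -20, -13) = -20
n3-1-3 (MIN): min(20, 10) = 10
n3-1 (MAX): max(-15, -20, 10) = 10
n3-2-1 (MIN): min(17, 16, -16) = -16
n3-2-2 (MIN): min(6, 11) = 6
n3-2 (MAX): max(-16, 6) = 6
n3-3-1 (MIN): min(7, 13) = 7
n3-3-2 (MIN): min(-11, 0) = -11
n3-3 (MAX): max(7, -11) = 7
n3-4-1 (MIN): min(-17, -1) = -17
n3-4-2 (MIN): min(14, -2) = -2
n3-4-3 (MIN): min(-16, -20) = -20
n3-4 (MAX): max(-17, -2, -20) = -2
n3 (MIN): min(10, 6, 7, -2) = -2
root (MAX): max(-15, -11, -2) = -2
MAX at root wants the highest of {n1=-15, n2=-11, n3=-2}, so chooses n3.

n3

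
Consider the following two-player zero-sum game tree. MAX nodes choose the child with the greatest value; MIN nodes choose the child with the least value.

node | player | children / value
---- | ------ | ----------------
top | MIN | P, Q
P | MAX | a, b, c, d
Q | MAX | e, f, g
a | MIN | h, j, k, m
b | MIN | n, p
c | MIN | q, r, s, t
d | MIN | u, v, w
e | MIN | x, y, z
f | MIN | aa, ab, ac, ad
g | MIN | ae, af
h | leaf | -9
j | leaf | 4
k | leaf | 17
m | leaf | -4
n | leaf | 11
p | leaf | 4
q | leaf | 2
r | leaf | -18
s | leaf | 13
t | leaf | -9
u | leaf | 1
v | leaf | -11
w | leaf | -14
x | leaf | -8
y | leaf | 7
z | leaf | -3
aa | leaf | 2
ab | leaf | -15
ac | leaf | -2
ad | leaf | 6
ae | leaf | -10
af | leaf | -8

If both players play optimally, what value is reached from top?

-8

a (MIN): min(-9, 4, 17, -4) = -9
b (MIN): min(11, 4) = 4
c (MIN): min(2, -18, 13, -9) = -18
d (MIN): min(1, -11, -14) = -14
P (MAX): max(-9, 4, -18, -14) = 4
e (MIN): min(-8, 7, -3) = -8
f (MIN): min(2, -15, -2, 6) = -15
g (MIN): min(-10, -8) = -10
Q (MAX): max(-8, -15, -10) = -8
top (MIN): min(4, -8) = -8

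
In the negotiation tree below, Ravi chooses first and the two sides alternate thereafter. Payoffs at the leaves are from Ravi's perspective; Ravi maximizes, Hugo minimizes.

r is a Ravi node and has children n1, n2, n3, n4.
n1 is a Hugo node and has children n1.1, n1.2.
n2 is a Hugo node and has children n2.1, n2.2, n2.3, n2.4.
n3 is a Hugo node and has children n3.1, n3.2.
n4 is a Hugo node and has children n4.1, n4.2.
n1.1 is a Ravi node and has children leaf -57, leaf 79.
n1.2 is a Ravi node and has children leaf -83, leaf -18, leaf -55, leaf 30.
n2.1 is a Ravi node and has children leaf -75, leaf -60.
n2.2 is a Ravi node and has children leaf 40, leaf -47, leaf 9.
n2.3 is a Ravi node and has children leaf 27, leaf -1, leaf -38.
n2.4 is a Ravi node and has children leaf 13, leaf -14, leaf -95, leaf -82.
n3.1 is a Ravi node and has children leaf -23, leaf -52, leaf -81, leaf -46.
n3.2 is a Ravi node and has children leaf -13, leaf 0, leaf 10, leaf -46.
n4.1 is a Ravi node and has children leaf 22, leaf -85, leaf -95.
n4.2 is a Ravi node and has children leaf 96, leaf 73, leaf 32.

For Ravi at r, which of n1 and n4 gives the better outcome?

n1.1 (Ravi): max(-57, 79) = 79
n1.2 (Ravi): max(-83, -18, -55, 30) = 30
n1 (Hugo): min(79, 30) = 30
n4.1 (Ravi): max(22, -85, -95) = 22
n4.2 (Ravi): max(96, 73, 32) = 96
n4 (Hugo): min(22, 96) = 22
Ravi prefers the higher value; n1=30, n4=22. n1 is better since 30 > 22.

n1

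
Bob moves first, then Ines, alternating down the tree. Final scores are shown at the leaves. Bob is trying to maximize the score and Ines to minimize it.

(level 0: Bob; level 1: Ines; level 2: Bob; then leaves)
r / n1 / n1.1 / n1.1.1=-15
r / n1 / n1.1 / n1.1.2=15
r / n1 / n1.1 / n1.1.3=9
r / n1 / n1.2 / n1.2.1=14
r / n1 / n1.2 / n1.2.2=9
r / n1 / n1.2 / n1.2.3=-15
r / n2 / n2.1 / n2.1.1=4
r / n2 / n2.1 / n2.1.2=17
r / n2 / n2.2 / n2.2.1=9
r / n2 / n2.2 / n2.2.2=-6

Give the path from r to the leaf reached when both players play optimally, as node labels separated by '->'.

n1.1 (Bob): max(-15, 15, 9) = 15
n1.2 (Bob): max(14, 9, -15) = 14
n1 (Ines): min(15, 14) = 14
n2.1 (Bob): max(4, 17) = 17
n2.2 (Bob): max(9, -6) = 9
n2 (Ines): min(17, 9) = 9
r (Bob): max(14, 9) = 14
At r, Bob picks n1 (highest: 14).
At n1, Ines picks n1.2 (lowest: 14).
At n1.2, Bob picks n1.2.1 (highest: 14).
Terminal value 14.

r -> n1 -> n1.2 -> n1.2.1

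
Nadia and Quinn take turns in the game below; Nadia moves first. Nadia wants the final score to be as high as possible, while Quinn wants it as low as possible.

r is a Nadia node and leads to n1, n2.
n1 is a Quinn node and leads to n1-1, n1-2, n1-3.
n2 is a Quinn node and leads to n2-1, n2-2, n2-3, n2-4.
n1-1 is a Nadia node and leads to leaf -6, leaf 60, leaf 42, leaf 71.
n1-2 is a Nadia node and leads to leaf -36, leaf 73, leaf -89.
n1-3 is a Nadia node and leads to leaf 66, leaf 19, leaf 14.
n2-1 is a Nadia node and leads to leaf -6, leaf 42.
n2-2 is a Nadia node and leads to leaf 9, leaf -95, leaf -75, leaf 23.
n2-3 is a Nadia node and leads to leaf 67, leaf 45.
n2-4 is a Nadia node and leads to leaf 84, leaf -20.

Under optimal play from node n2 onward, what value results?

n2-1 (Nadia): max(-6, 42) = 42
n2-2 (Nadia): max(9, -95, -75, 23) = 23
n2-3 (Nadia): max(67, 45) = 67
n2-4 (Nadia): max(84, -20) = 84
n2 (Quinn): min(42, 23, 67, 84) = 23

23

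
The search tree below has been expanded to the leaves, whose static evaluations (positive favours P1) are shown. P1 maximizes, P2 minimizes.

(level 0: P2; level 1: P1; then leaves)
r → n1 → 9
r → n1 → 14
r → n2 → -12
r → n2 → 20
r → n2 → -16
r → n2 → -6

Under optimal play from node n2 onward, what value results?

n2 (P1): max(-12, 20, -16, -6) = 20

20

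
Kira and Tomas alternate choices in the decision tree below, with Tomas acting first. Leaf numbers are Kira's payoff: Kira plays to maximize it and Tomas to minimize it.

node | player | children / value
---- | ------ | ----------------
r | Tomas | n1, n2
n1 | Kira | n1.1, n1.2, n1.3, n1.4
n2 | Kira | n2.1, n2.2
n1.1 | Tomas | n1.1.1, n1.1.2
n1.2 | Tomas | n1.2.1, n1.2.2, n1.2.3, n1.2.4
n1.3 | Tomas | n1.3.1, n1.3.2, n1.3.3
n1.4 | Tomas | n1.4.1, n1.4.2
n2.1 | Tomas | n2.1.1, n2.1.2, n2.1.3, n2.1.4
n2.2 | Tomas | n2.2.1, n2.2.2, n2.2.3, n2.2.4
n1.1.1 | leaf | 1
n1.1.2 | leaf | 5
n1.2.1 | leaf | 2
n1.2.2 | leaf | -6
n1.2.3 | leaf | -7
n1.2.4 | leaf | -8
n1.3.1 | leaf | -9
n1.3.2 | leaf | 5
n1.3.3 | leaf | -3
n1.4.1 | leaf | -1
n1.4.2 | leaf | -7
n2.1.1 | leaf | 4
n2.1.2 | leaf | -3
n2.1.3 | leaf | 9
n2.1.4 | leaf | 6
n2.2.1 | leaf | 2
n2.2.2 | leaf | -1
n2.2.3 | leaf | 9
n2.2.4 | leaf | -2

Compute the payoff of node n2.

n2.1 (Tomas): min(4, -3, 9, 6) = -3
n2.2 (Tomas): min(2, -1, 9, -2) = -2
n2 (Kira): max(-3, -2) = -2

-2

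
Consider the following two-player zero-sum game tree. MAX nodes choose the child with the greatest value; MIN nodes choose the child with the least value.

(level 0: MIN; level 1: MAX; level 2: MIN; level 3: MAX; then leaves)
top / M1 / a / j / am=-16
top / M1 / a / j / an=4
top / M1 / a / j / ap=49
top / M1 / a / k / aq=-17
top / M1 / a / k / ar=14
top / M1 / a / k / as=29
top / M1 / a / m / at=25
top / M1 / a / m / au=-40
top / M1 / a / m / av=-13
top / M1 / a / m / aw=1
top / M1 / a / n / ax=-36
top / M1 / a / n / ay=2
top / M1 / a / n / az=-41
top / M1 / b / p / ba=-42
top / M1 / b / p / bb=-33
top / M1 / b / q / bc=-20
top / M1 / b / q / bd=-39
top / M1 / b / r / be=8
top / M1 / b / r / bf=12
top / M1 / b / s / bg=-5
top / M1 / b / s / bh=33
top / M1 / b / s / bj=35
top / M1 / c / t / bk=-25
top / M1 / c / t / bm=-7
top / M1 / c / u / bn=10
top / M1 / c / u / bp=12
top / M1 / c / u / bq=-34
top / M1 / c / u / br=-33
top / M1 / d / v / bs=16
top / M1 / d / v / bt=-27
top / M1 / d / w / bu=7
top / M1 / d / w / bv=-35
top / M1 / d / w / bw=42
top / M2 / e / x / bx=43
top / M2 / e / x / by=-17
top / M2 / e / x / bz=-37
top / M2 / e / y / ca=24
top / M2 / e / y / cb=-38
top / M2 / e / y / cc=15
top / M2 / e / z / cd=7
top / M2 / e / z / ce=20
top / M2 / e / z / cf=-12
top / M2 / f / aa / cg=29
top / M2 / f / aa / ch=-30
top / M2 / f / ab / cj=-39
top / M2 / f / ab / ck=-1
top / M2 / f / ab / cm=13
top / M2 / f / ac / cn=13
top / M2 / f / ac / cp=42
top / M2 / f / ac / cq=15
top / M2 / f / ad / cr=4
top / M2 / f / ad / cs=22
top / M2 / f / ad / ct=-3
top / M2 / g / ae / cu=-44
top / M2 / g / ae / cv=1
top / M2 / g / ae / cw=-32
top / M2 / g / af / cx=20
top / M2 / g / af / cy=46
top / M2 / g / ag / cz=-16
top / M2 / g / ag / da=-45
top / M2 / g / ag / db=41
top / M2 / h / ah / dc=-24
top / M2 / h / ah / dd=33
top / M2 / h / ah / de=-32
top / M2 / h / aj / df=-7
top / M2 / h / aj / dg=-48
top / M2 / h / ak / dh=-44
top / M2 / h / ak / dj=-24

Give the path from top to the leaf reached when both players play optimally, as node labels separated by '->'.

top -> M1 -> d -> v -> bs

j (MAX): max(-16, 4, 49) = 49
k (MAX): max(-17, 14, 29) = 29
m (MAX): max(25, -40, -13, 1) = 25
n (MAX): max(-36, 2, -41) = 2
a (MIN): min(49, 29, 25, 2) = 2
p (MAX): max(-42, -33) = -33
q (MAX): max(-20, -39) = -20
r (MAX): max(8, 12) = 12
s (MAX): max(-5, 33, 35) = 35
b (MIN): min(-33, -20, 12, 35) = -33
t (MAX): max(-25, -7) = -7
u (MAX): max(10, 12, -34, -33) = 12
c (MIN): min(-7, 12) = -7
v (MAX): max(16, -27) = 16
w (MAX): max(7, -35, 42) = 42
d (MIN): min(16, 42) = 16
M1 (MAX): max(2, -33, -7, 16) = 16
x (MAX): max(43, -17, -37) = 43
y (MAX): max(24, -38, 15) = 24
z (MAX): max(7, 20, -12) = 20
e (MIN): min(43, 24, 20) = 20
aa (MAX): max(29, -30) = 29
ab (MAX): max(-39, -1, 13) = 13
ac (MAX): max(13, 42, 15) = 42
ad (MAX): max(4, 22, -3) = 22
f (MIN): min(29, 13, 42, 22) = 13
ae (MAX): max(-44, 1, -32) = 1
af (MAX): max(20, 46) = 46
ag (MAX): max(-16, -45, 41) = 41
g (MIN): min(1, 46, 41) = 1
ah (MAX): max(-24, 33, -32) = 33
aj (MAX): max(-7, -48) = -7
ak (MAX): max(-44, -24) = -24
h (MIN): min(33, -7, -24) = -24
M2 (MAX): max(20, 13, 1, -24) = 20
top (MIN): min(16, 20) = 16
At top, MIN picks M1 (lowest: 16).
At M1, MAX picks d (highest: 16).
At d, MIN picks v (lowest: 16).
At v, MAX picks bs (highest: 16).
Terminal value 16.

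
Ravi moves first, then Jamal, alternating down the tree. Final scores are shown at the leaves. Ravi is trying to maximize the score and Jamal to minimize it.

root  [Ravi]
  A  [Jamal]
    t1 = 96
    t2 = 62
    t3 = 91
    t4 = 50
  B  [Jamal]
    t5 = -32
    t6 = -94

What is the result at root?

A (Jamal): min(96, 62, 91, 50) = 50
B (Jamal): min(-32, -94) = -94
root (Ravi): max(50, -94) = 50

50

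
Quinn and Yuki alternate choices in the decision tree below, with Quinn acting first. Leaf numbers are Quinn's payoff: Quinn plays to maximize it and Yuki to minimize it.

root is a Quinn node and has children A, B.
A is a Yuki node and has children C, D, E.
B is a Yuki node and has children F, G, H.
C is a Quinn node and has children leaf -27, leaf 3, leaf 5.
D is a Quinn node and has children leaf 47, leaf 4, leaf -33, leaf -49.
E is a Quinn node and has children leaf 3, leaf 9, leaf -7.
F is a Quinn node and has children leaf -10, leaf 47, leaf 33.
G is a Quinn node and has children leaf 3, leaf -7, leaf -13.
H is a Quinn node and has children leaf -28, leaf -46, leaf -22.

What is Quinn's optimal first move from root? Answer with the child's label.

C (Quinn): max(-27, 3, 5) = 5
D (Quinn): max(47, 4, -33, -49) = 47
E (Quinn): max(3, 9, -7) = 9
A (Yuki): min(5, 47, 9) = 5
F (Quinn): max(-10, 47, 33) = 47
G (Quinn): max(3, -7, -13) = 3
H (Quinn): max(-28, -46, -22) = -22
B (Yuki): min(47, 3, -22) = -22
root (Quinn): max(5, -22) = 5
Quinn at root wants the highest of {A=5, B=-22}, so chooses A.

A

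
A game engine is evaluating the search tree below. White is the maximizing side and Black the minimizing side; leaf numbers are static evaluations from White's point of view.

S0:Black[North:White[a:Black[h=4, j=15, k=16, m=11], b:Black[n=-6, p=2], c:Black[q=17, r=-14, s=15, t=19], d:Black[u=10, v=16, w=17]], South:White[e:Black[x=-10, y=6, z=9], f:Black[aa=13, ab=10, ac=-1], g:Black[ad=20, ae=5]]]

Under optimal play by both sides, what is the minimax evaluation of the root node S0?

a (Black): min(4, 15, 16, 11) = 4
b (Black): min(-6, 2) = -6
c (Black): min(17, -14, 15, 19) = -14
d (Black): min(10, 16, 17) = 10
North (White): max(4, -6, -14, 10) = 10
e (Black): min(-10, 6, 9) = -10
f (Black): min(13, 10, -1) = -1
g (Black): min(20, 5) = 5
South (White): max(-10, -1, 5) = 5
S0 (Black): min(10, 5) = 5

5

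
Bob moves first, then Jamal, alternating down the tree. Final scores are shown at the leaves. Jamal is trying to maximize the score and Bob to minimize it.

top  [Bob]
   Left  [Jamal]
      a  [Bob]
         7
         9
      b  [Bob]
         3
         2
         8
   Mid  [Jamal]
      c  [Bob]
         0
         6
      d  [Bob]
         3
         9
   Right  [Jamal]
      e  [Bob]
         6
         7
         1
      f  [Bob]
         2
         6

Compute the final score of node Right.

e (Bob): min(6, 7, 1) = 1
f (Bob): min(2, 6) = 2
Right (Jamal): max(1, 2) = 2

2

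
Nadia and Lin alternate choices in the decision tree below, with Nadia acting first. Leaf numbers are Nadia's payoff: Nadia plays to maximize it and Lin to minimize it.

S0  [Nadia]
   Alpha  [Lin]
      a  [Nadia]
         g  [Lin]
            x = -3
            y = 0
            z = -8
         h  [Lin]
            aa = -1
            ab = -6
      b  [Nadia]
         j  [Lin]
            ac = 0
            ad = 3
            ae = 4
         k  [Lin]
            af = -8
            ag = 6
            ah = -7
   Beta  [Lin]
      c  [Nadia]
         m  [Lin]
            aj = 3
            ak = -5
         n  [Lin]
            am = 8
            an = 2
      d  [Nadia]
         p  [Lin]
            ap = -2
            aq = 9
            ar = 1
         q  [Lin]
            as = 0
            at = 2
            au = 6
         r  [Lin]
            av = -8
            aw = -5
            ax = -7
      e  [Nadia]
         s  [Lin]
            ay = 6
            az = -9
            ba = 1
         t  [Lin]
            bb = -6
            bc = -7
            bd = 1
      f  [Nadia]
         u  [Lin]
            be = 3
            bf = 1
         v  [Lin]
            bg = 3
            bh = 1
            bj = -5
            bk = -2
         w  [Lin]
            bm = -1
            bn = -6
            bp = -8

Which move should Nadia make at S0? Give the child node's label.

g (Lin): min(-3, 0, -8) = -8
h (Lin): min(-1, -6) = -6
a (Nadia): max(-8, -6) = -6
j (Lin): min(0, 3, 4) = 0
k (Lin): min(-8, 6, -7) = -8
b (Nadia): max(0, -8) = 0
Alpha (Lin): min(-6, 0) = -6
m (Lin): min(3, -5) = -5
n (Lin): min(8, 2) = 2
c (Nadia): max(-5, 2) = 2
p (Lin): min(-2, 9, 1) = -2
q (Lin): min(0, 2, 6) = 0
r (Lin): min(-8, -5, -7) = -8
d (Nadia): max(-2, 0, -8) = 0
s (Lin): min(6, -9, 1) = -9
t (Lin): min(-6, -7, 1) = -7
e (Nadia): max(-9, -7) = -7
u (Lin): min(3, 1) = 1
v (Lin): min(3, 1, -5, -2) = -5
w (Lin): min(-1, -6, -8) = -8
f (Nadia): max(1, -5, -8) = 1
Beta (Lin): min(2, 0, -7, 1) = -7
S0 (Nadia): max(-6, -7) = -6
Nadia at S0 wants the highest of {Alpha=-6, Beta=-7}, so chooses Alpha.

Alpha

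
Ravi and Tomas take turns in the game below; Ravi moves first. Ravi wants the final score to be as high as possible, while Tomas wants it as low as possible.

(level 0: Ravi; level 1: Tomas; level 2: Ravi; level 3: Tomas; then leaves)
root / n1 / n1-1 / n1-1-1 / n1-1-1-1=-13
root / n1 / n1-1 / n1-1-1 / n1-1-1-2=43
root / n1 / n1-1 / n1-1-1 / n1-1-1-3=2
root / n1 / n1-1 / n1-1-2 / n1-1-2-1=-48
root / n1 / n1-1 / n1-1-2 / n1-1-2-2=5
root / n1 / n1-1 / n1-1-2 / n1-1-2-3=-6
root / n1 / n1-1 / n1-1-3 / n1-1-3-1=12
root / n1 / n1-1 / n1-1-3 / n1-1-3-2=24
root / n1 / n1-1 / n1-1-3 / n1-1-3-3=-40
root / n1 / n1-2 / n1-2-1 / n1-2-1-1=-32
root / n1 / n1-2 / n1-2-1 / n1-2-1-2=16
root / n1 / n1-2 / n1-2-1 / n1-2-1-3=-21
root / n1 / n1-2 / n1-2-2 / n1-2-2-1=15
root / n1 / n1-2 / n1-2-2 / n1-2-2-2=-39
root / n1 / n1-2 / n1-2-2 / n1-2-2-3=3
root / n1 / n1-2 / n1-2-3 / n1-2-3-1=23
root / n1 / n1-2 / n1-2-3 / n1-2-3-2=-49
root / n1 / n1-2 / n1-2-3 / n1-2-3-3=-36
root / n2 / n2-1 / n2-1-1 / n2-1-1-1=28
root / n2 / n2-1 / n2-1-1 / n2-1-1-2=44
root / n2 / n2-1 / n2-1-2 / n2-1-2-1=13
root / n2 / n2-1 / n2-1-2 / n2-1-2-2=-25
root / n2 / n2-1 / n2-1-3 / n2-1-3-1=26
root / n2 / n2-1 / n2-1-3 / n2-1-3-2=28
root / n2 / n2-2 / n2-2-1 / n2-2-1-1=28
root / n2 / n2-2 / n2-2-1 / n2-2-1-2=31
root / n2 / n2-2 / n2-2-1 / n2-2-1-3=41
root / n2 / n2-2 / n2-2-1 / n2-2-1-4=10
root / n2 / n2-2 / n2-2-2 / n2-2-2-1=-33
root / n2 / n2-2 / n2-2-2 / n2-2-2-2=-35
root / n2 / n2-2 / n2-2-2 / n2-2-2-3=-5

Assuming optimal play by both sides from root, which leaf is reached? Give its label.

n2-2-1-4

n1-1-1 (Tomas): min(-13, 43, 2) = -13
n1-1-2 (Tomas): min(-48, 5, -6) = -48
n1-1-3 (Tomas): min(12, 24, -40) = -40
n1-1 (Ravi): max(-13, -48, -40) = -13
n1-2-1 (Tomas): min(-32, 16, -21) = -32
n1-2-2 (Tomas): min(15, -39, 3) = -39
n1-2-3 (Tomas): min(23, -49, -36) = -49
n1-2 (Ravi): max(-32, -39, -49) = -32
n1 (Tomas): min(-13, -32) = -32
n2-1-1 (Tomas): min(28, 44) = 28
n2-1-2 (Tomas): min(13, -25) = -25
n2-1-3 (Tomas): min(26, 28) = 26
n2-1 (Ravi): max(28, -25, 26) = 28
n2-2-1 (Tomas): min(28, 31, 41, 10) = 10
n2-2-2 (Tomas): min(-33, -35, -5) = -35
n2-2 (Ravi): max(10, -35) = 10
n2 (Tomas): min(28, 10) = 10
root (Ravi): max(-32, 10) = 10
At root, Ravi picks n2 (highest: 10).
At n2, Tomas picks n2-2 (lowest: 10).
At n2-2, Ravi picks n2-2-1 (highest: 10).
At n2-2-1, Tomas picks n2-2-1-4 (lowest: 10).
Terminal value 10.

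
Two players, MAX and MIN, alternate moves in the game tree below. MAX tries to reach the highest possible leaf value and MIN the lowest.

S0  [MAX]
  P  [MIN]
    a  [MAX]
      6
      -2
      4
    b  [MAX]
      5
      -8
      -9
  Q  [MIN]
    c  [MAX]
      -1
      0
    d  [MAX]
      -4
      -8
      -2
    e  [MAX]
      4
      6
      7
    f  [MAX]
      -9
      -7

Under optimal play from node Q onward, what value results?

-7

c (MAX): max(-1, 0) = 0
d (MAX): max(-4, -8, -2) = -2
e (MAX): max(4, 6, 7) = 7
f (MAX): max(-9, -7) = -7
Q (MIN): min(0, -2, 7, -7) = -7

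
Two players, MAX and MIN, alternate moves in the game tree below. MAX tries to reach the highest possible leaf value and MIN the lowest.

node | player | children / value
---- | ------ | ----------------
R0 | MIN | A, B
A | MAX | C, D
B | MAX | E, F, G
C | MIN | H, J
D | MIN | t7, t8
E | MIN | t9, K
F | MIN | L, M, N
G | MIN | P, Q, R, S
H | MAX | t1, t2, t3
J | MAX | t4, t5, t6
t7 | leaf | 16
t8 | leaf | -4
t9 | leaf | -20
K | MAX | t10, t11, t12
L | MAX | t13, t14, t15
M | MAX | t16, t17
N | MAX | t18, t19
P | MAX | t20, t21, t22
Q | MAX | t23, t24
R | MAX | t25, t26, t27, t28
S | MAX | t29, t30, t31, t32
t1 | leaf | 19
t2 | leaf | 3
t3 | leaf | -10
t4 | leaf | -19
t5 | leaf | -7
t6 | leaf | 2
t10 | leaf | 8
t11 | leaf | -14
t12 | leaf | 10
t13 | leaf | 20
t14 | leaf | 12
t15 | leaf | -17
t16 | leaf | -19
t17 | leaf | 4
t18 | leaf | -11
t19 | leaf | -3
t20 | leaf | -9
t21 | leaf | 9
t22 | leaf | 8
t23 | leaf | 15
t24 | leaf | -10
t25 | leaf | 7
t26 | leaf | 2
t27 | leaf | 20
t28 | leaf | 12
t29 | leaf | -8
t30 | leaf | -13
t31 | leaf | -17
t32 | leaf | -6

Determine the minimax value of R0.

H (MAX): max(19, 3, -10) = 19
J (MAX): max(-19, -7, 2) = 2
C (MIN): min(19, 2) = 2
D (MIN): min(16, -4) = -4
A (MAX): max(2, -4) = 2
K (MAX): max(8, -14, 10) = 10
E (MIN): min(-20, 10) = -20
L (MAX): max(20, 12, -17) = 20
M (MAX): max(-19, 4) = 4
N (MAX): max(-11, -3) = -3
F (MIN): min(20, 4, -3) = -3
P (MAX): max(-9, 9, 8) = 9
Q (MAX): max(15, -10) = 15
R (MAX): max(7, 2, 20, 12) = 20
S (MAX): max(-8, -13, -17, -6) = -6
G (MIN): min(9, 15, 20, -6) = -6
B (MAX): max(-20, -3, -6) = -3
R0 (MIN): min(2, -3) = -3

-3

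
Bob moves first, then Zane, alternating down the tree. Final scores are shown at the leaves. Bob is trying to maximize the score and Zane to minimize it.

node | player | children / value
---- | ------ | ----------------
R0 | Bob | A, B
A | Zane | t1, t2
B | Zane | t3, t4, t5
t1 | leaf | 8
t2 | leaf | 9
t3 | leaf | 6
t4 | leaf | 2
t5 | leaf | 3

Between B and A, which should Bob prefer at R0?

B (Zane): min(6, 2, 3) = 2
A (Zane): min(8, 9) = 8
Bob prefers the higher value; B=2, A=8. A is better since 8 > 2.

A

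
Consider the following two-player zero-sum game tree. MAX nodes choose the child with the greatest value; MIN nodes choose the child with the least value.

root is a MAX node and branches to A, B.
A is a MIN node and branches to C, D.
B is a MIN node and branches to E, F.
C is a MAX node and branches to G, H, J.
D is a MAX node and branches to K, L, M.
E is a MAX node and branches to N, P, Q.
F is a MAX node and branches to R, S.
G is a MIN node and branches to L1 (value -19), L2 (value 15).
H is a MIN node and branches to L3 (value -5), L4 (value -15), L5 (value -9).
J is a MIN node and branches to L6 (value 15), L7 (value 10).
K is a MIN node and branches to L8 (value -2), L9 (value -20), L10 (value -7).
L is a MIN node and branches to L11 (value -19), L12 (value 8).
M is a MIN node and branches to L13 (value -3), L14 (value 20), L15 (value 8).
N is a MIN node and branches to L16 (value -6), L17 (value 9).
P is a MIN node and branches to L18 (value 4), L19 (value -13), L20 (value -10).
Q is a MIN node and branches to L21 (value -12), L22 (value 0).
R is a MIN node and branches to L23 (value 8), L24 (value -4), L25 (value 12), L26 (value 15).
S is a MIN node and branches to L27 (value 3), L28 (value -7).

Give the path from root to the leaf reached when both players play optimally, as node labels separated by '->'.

G (MIN): min(-19, 15) = -19
H (MIN): min(-5, -15, -9) = -15
J (MIN): min(15, 10) = 10
C (MAX): max(-19, -15, 10) = 10
K (MIN): min(-2, -20, -7) = -20
L (MIN): min(-19, 8) = -19
M (MIN): min(-3, 20, 8) = -3
D (MAX): max(-20, -19, -3) = -3
A (MIN): min(10, -3) = -3
N (MIN): min(-6, 9) = -6
P (MIN): min(4, -13, -10) = -13
Q (MIN): min(-12, 0) = -12
E (MAX): max(-6, -13, -12) = -6
R (MIN): min(8, -4, 12, 15) = -4
S (MIN): min(3, -7) = -7
F (MAX): max(-4, -7) = -4
B (MIN): min(-6, -4) = -6
root (MAX): max(-3, -6) = -3
At root, MAX picks A (highest: -3).
At A, MIN picks D (lowest: -3).
At D, MAX picks M (highest: -3).
At M, MIN picks L13 (lowest: -3).
Terminal value -3.

root -> A -> D -> M -> L13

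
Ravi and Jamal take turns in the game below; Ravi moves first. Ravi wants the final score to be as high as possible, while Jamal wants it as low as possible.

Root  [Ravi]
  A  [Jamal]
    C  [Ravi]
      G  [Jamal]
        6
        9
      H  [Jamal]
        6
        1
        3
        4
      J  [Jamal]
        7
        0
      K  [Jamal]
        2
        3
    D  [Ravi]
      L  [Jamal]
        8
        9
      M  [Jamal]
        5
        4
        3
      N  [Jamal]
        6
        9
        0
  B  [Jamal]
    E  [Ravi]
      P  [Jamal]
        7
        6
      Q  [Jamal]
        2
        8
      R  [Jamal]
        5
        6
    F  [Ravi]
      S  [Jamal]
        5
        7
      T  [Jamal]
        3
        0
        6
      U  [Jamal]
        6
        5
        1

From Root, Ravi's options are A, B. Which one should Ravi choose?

G (Jamal): min(6, 9) = 6
H (Jamal): min(6, 1, 3, 4) = 1
J (Jamal): min(7, 0) = 0
K (Jamal): min(2, 3) = 2
C (Ravi): max(6, 1, 0, 2) = 6
L (Jamal): min(8, 9) = 8
M (Jamal): min(5, 4, 3) = 3
N (Jamal): min(6, 9, 0) = 0
D (Ravi): max(8, 3, 0) = 8
A (Jamal): min(6, 8) = 6
P (Jamal): min(7, 6) = 6
Q (Jamal): min(2, 8) = 2
R (Jamal): min(5, 6) = 5
E (Ravi): max(6, 2, 5) = 6
S (Jamal): min(5, 7) = 5
T (Jamal): min(3, 0, 6) = 0
U (Jamal): min(6, 5, 1) = 1
F (Ravi): max(5, 0, 1) = 5
B (Jamal): min(6, 5) = 5
Root (Ravi): max(6, 5) = 6
Ravi at Root wants the highest of {A=6, B=5}, so chooses A.

A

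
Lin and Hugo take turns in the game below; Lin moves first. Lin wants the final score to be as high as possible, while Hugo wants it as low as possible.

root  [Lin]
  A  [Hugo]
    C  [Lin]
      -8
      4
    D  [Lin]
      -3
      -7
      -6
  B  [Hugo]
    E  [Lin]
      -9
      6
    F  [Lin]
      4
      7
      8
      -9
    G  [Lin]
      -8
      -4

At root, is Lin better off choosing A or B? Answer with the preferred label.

C (Lin): max(-8, 4) = 4
D (Lin): max(-3, -7, -6) = -3
A (Hugo): min(4, -3) = -3
E (Lin): max(-9, 6) = 6
F (Lin): max(4, 7, 8, -9) = 8
G (Lin): max(-8, -4) = -4
B (Hugo): min(6, 8, -4) = -4
Lin prefers the higher value; A=-3, B=-4. A is better since -3 > -4.

A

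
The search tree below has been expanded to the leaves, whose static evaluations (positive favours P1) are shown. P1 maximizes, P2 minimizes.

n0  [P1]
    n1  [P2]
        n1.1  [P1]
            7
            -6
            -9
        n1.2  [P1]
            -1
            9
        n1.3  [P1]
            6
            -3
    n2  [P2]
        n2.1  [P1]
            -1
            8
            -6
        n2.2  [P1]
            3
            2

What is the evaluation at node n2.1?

n2.1 (P1): max(-1, 8, -6) = 8

8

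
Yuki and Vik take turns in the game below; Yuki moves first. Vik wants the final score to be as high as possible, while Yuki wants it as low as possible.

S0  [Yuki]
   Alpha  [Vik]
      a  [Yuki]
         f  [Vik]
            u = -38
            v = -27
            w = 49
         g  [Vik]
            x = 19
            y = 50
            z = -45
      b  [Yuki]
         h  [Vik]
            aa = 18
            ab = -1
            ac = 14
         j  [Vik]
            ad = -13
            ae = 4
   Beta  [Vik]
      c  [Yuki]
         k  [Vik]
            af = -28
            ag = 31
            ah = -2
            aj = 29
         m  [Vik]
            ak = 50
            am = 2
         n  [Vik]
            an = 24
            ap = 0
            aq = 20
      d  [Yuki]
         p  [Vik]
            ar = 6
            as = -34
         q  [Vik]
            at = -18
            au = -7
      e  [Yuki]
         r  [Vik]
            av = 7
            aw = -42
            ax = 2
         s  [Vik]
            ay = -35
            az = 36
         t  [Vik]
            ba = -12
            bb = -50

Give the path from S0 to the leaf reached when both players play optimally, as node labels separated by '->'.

S0 -> Beta -> c -> n -> an

f (Vik): max(-38, -27, 49) = 49
g (Vik): max(19, 50, -45) = 50
a (Yuki): min(49, 50) = 49
h (Vik): max(18, -1, 14) = 18
j (Vik): max(-13, 4) = 4
b (Yuki): min(18, 4) = 4
Alpha (Vik): max(49, 4) = 49
k (Vik): max(-28, 31, -2, 29) = 31
m (Vik): max(50, 2) = 50
n (Vik): max(24, 0, 20) = 24
c (Yuki): min(31, 50, 24) = 24
p (Vik): max(6, -34) = 6
q (Vik): max(-18, -7) = -7
d (Yuki): min(6, -7) = -7
r (Vik): max(7, -42, 2) = 7
s (Vik): max(-35, 36) = 36
t (Vik): max(-12, -50) = -12
e (Yuki): min(7, 36, -12) = -12
Beta (Vik): max(24, -7, -12) = 24
S0 (Yuki): min(49, 24) = 24
At S0, Yuki picks Beta (lowest: 24).
At Beta, Vik picks c (highest: 24).
At c, Yuki picks n (lowest: 24).
At n, Vik picks an (highest: 24).
Terminal value 24.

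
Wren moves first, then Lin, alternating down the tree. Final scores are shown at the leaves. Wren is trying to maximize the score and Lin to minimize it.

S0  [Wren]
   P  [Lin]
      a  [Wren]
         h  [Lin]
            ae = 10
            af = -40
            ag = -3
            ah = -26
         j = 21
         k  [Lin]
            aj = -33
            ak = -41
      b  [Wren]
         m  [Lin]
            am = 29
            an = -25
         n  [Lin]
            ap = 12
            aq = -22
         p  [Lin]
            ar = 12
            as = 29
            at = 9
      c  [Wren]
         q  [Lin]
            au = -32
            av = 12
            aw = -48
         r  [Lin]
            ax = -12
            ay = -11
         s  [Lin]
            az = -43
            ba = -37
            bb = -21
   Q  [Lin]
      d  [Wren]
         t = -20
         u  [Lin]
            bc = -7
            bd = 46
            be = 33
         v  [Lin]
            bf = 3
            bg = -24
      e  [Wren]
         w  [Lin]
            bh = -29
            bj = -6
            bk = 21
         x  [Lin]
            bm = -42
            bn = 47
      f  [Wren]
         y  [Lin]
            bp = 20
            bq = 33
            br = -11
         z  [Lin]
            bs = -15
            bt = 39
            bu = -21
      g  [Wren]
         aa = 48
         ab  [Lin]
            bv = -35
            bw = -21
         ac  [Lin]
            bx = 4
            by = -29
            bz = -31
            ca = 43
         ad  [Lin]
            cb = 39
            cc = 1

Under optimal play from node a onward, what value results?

h (Lin): min(10, -40, -3, -26) = -40
k (Lin): min(-33, -41) = -41
a (Wren): max(-40, 21, -41) = 21

21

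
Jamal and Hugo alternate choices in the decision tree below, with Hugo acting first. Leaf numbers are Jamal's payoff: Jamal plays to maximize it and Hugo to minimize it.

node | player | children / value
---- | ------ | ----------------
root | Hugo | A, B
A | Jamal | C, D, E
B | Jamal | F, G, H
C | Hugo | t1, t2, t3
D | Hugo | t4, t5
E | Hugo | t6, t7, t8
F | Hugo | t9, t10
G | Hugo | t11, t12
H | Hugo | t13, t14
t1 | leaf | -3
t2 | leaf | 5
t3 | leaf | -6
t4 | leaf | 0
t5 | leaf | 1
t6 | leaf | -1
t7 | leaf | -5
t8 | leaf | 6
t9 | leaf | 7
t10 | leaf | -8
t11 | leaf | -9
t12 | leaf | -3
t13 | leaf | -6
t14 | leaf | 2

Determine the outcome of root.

-6

C (Hugo): min(-3, 5, -6) = -6
D (Hugo): min(0, 1) = 0
E (Hugo): min(-1, -5, 6) = -5
A (Jamal): max(-6, 0, -5) = 0
F (Hugo): min(7, -8) = -8
G (Hugo): min(-9, -3) = -9
H (Hugo): min(-6, 2) = -6
B (Jamal): max(-8, -9, -6) = -6
root (Hugo): min(0, -6) = -6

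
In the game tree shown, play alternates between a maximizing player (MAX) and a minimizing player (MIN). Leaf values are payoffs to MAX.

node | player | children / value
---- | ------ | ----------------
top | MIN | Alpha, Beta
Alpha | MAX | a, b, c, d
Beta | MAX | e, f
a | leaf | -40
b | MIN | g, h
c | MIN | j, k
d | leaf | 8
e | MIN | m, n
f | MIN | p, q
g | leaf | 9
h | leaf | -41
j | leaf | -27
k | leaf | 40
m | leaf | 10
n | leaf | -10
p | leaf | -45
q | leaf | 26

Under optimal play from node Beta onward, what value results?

e (MIN): min(10, -10) = -10
f (MIN): min(-45, 26) = -45
Beta (MAX): max(-10, -45) = -10

-10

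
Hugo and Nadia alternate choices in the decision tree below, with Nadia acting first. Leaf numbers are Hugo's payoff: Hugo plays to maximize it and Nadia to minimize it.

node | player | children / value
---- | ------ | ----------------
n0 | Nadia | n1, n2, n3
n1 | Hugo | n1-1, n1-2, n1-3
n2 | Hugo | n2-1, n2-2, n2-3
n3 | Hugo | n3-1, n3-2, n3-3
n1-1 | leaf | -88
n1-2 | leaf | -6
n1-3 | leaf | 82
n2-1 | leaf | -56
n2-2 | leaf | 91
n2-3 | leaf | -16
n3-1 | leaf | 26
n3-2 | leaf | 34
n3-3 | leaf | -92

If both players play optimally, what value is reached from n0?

34

n1 (Hugo): max(-88, -6, 82) = 82
n2 (Hugo): max(-56, 91, -16) = 91
n3 (Hugo): max(26, 34, -92) = 34
n0 (Nadia): min(82, 91, 34) = 34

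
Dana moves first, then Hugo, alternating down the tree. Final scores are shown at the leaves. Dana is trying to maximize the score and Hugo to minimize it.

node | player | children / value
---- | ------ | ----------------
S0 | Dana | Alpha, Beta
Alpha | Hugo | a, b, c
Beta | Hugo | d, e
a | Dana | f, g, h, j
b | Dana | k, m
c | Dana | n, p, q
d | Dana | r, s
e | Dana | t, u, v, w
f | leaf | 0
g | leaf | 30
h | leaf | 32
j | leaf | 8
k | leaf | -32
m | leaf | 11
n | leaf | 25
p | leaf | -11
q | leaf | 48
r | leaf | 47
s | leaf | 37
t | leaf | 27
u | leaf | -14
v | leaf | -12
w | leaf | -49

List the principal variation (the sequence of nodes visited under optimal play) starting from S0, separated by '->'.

S0 -> Beta -> e -> t

a (Dana): max(0, 30, 32, 8) = 32
b (Dana): max(-32, 11) = 11
c (Dana): max(25, -11, 48) = 48
Alpha (Hugo): min(32, 11, 48) = 11
d (Dana): max(47, 37) = 47
e (Dana): max(27, -14, -12, -49) = 27
Beta (Hugo): min(47, 27) = 27
S0 (Dana): max(11, 27) = 27
At S0, Dana picks Beta (highest: 27).
At Beta, Hugo picks e (lowest: 27).
At e, Dana picks t (highest: 27).
Terminal value 27.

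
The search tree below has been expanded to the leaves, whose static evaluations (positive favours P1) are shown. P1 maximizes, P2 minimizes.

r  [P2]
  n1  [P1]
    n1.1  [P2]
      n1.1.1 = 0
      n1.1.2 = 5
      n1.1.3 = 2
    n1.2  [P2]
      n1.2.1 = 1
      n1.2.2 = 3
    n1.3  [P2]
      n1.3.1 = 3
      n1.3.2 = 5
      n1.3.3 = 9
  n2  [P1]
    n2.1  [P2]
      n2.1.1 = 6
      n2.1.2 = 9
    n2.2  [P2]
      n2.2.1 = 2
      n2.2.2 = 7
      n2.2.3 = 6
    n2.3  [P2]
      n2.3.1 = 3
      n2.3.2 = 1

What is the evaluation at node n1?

3

n1.1 (P2): min(0, 5, 2) = 0
n1.2 (P2): min(1, 3) = 1
n1.3 (P2): min(3, 5, 9) = 3
n1 (P1): max(0, 1, 3) = 3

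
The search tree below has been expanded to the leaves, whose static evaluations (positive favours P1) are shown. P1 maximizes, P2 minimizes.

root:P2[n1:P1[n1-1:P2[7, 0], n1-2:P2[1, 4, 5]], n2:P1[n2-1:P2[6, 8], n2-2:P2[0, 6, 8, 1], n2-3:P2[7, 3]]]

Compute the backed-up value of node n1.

1

n1-1 (P2): min(7, 0) = 0
n1-2 (P2): min(1, 4, 5) = 1
n1 (P1): max(0, 1) = 1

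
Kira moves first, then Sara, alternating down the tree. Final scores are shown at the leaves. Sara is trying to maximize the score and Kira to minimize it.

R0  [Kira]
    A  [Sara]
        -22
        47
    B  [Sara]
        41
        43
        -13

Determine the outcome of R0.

A (Sara): max(-22, 47) = 47
B (Sara): max(41, 43, -13) = 43
R0 (Kira): min(47, 43) = 43

43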